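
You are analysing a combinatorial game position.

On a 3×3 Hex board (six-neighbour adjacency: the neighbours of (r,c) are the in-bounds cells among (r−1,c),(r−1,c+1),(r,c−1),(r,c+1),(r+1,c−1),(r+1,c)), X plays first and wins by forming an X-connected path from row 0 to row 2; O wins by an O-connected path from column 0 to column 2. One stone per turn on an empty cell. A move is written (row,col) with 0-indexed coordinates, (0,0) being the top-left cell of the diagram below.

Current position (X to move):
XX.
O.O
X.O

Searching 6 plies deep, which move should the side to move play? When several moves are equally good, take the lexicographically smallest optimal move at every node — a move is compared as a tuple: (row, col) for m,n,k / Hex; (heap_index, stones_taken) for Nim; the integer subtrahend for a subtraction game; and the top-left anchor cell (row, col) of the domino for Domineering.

X's best at [XX./O.O/X.O]: (1,1)

ply 1, X at XX./O.O/X.O | (0,2)=-1→XXX/O.O/X.O; (1,1)=+1→XX./OXO/X.O*; (2,1)=-1→XX./O.O/XXO
ply 2: XX./OXO/X.O is terminal -1 (O); from XX./O.O/X.O depth 6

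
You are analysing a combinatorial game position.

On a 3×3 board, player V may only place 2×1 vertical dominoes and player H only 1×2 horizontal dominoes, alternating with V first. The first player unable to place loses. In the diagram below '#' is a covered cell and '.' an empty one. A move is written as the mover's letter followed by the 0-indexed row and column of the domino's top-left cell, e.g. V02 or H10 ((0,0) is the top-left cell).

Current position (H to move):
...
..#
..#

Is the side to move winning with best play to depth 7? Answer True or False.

H winning at [.../..#/..#]: True

p1 H@[.../..#/..#]: H00[##./..#/..#]-1 H01[.##/..#/..#]-1 H10[.../###/..#]+1* H20[.../..#/###]-1
p2 V@[.../###/..#] terminal -1; root [.../..#/..#] d7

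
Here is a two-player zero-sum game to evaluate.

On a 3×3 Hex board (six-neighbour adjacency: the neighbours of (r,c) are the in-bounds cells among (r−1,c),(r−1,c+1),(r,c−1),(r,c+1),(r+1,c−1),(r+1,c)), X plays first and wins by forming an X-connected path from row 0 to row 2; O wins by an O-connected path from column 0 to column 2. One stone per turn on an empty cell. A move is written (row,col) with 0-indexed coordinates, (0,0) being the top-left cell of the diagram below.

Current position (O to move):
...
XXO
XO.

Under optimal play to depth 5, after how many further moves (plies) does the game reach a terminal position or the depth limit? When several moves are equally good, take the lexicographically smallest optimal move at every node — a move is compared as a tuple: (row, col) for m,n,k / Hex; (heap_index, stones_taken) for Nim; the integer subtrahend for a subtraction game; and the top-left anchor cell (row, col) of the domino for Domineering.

PV length from [.../XXO/XO.]: 2 plies

[.../XXO/XO.] O move#1: (0,0):-1/O../XXO/XO.*, (0,1):-1/.O./XXO/XO., (0,2):-1/..O/XXO/XO., (2,2):-1/.../XXO/XOO
[O../XXO/XO.] X move#2: (0,1):+1/OX./XXO/XO.*, (0,2):+1/O.X/XXO/XO., (2,2):+1/O../XXO/XOX
[OX./XXO/XO.] end (terminal -1, O#3); searched .../XXO/XO. to 5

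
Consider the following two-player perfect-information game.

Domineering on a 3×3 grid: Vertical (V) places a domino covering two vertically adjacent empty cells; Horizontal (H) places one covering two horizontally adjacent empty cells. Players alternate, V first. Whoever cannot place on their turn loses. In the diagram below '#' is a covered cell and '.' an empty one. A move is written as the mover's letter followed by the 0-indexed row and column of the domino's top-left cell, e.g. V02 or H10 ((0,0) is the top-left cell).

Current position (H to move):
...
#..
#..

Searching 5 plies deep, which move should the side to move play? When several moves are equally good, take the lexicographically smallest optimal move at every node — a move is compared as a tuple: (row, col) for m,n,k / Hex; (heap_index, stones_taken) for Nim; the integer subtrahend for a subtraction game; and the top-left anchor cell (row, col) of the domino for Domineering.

ply 1, H at .../#../#.. | H00=-1→##./#../#..; H01=-1→.##/#../#..; H11=+1→.../###/#..*; H21=-1→.../#../###
ply 2: .../###/#.. is terminal -1 (V); from .../#../#.. depth 5

H's best at [.../#../#..]: H11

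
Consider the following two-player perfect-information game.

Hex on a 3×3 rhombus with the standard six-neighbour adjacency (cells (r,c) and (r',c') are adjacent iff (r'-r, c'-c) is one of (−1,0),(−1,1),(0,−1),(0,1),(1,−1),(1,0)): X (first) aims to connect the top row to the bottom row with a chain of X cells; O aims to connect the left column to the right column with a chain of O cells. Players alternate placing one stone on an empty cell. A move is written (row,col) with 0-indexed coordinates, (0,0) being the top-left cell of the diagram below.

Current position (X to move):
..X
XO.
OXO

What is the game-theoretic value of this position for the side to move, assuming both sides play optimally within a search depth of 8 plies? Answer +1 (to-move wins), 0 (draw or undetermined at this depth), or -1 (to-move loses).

value(..X/XO./OXO, X) = +1

p1 X@[..X/XO./OXO]: (0,0)[X.X/XO./OXO]-1 (0,1)[.XX/XO./OXO]-1 (1,2)[..X/XOX/OXO]+1*
p2 O@[..X/XOX/OXO] terminal -1; root [..X/XO./OXO] d8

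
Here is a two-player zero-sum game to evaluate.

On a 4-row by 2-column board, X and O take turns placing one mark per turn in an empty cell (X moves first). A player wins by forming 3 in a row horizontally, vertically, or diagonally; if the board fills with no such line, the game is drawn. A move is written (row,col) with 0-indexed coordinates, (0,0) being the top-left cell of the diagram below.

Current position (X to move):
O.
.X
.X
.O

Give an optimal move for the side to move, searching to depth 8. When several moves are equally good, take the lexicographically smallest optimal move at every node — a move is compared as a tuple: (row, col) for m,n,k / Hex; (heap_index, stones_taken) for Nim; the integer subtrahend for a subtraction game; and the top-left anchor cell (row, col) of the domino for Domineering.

[O./.X/.X/.O] X move#1: (0,1):+1/OX/.X/.X/.O*, (1,0):+0/O./XX/.X/.O, (2,0):+0/O./.X/XX/.O, (3,0):+0/O./.X/.X/XO
[OX/.X/.X/.O] end (terminal -1, O#2); searched O./.X/.X/.O to 8

X's best at [O./.X/.X/.O]: (0,1)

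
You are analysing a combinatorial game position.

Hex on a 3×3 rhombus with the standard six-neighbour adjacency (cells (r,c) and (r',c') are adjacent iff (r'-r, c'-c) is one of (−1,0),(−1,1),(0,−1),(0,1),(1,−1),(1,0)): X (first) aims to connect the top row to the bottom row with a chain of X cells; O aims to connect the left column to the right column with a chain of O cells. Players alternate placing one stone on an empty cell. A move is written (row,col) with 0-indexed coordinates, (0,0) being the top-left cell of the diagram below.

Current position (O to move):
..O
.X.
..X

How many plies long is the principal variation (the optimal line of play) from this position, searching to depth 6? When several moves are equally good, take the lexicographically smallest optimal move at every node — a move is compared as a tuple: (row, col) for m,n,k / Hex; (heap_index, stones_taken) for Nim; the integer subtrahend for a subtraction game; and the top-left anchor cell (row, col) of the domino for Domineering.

PV length from [..O/.X./..X]: 3 plies

[..O/.X./..X] O move#1: (0,0):-1/O.O/.X./..X, (0,1):+1/.OO/.X./..X*, (1,0):-1/..O/OX./..X, (1,2):-1/..O/.XO/..X, (2,0):-1/..O/.X./O.X, (2,1):-1/..O/.X./.OX
[.OO/.X./..X] X move#2: (0,0):-1/XOO/.X./..X*, (1,0):-1/.OO/XX./..X, (1,2):-1/.OO/.XX/..X, (2,0):-1/.OO/.X./X.X, (2,1):-1/.OO/.X./.XX
[XOO/.X./..X] O move#3: (1,0):+1/XOO/OX./..X*, (1,2):-1/XOO/.XO/..X, (2,0):-1/XOO/.X./O.X, (2,1):-1/XOO/.X./.OX
[XOO/OX./..X] end (terminal -1, X#4); searched ..O/.X./..X to 6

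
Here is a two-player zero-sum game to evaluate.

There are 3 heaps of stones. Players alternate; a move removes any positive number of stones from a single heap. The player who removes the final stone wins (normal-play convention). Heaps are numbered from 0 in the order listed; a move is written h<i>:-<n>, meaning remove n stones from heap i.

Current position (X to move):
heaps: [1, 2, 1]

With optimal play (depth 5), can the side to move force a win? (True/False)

X winning at [(1,2,1)]: True

[(1,2,1)] X move#1: h0:-1:-1/(0,2,1), h1:-1:-1/(1,1,1), h1:-2:+1/(1,0,1)*, h2:-1:-1/(1,2,0)
[(1,0,1)] O move#2: h0:-1:-1/(0,0,1)*, h2:-1:-1/(1,0,0)
[(0,0,1)] X move#3: h2:-1:+1/(0,0,0)*
[(0,0,0)] end (terminal -1, O#4); searched (1,2,1) to 5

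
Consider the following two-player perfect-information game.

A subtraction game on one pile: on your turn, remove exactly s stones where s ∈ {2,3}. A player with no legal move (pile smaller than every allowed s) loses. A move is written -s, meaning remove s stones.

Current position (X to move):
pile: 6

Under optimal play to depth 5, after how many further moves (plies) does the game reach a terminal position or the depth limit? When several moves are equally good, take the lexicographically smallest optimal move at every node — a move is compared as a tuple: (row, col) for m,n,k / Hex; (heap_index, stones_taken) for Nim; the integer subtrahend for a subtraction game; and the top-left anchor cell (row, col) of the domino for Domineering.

PV length from [6]: 2 plies

p1 X@[6]: -2[4]-1* -3[3]-1
p2 O@[4]: -2[2]-1 -3[1]+1*
p3 X@[1] terminal -1; root [6] d5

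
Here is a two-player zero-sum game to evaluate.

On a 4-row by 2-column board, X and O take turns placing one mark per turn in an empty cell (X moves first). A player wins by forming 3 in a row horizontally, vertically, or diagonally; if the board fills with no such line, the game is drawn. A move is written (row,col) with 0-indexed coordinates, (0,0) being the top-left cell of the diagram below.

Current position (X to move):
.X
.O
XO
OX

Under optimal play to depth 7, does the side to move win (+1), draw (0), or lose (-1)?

p1 X@[.X/.O/XO/OX]: (0,0)[XX/.O/XO/OX]+0* (1,0)[.X/XO/XO/OX]+0
p2 O@[XX/.O/XO/OX]: (1,0)[XX/OO/XO/OX]+0*
p3 X@[XX/OO/XO/OX] terminal +0; root [.X/.O/XO/OX] d7

value(.X/.O/XO/OX, X) = 0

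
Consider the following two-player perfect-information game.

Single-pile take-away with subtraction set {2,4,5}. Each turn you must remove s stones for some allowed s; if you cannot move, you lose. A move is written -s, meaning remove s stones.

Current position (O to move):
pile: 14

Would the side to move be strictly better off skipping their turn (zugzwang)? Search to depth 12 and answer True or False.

p1 O@[14]: -2[12]-1* -4[10]-1 -5[9]-1
p2 X@[12]: -2[10]-1 -4[8]+1* -5[7]+1
p3 O@[8]: -2[6]-1* -4[4]-1 -5[3]-1
p4 X@[6]: -2[4]-1 -4[2]-1 -5[1]+1*
p5 O@[1] terminal -1; root [14] d12
if O skipped the turn, X would face:
~ p1 X@[14]: -2[12]-1* -4[10]-1 -5[9]-1
~ p2 O@[12]: -2[10]-1 -4[8]+1* -5[7]+1
~ p3 X@[8]: -2[6]-1* -4[4]-1 -5[3]-1
~ p4 O@[6]: -2[4]-1 -4[2]-1 -5[1]+1*
~ p5 X@[1] terminal -1; root [14] d12
compare (O): move=-1 vs pass=+1

zugzwang(14, O) = True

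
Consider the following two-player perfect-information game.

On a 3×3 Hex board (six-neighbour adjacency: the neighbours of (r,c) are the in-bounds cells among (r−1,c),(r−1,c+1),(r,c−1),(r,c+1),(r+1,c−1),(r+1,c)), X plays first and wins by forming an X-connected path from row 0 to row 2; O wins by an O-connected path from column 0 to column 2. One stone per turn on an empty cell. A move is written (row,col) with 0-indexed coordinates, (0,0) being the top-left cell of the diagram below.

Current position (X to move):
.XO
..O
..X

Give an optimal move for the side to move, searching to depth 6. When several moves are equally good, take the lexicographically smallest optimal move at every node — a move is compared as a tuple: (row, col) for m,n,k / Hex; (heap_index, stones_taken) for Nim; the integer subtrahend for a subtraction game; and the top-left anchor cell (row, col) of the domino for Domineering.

[.XO/..O/..X] X move#1: (0,0):-1/XXO/..O/..X, (1,0):-1/.XO/X.O/..X, (1,1):+1/.XO/.XO/..X*, (2,0):+1/.XO/..O/X.X, (2,1):-1/.XO/..O/.XX
[.XO/.XO/..X] O move#2: (0,0):-1/OXO/.XO/..X*, (1,0):-1/.XO/OXO/..X, (2,0):-1/.XO/.XO/O.X, (2,1):-1/.XO/.XO/.OX
[OXO/.XO/..X] X move#3: (1,0):+1/OXO/XXO/..X*, (2,0):+1/OXO/.XO/X.X, (2,1):+1/OXO/.XO/.XX
[OXO/XXO/..X] O move#4: (2,0):-1/OXO/XXO/O.X*, (2,1):-1/OXO/XXO/.OX
[OXO/XXO/O.X] X move#5: (2,1):+1/OXO/XXO/OXX*
[OXO/XXO/OXX] end (terminal -1, O#6); searched .XO/..O/..X to 6

X's best at [.XO/..O/..X]: (1,1)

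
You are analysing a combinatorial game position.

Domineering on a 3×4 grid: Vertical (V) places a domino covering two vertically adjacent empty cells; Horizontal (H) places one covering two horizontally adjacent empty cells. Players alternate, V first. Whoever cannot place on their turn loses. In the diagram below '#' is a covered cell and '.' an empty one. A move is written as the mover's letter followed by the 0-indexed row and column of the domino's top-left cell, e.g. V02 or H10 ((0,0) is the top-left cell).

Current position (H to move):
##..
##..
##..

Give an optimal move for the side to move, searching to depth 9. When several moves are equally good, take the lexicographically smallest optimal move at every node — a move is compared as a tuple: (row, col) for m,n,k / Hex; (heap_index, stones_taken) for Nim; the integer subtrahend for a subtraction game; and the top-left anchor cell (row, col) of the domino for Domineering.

[##../##../##..] H move#1: H02:-1/####/##../##.., H12:+1/##../####/##..*, H22:-1/##../##../####
[##../####/##..] end (terminal -1, V#2); searched ##../##../##.. to 9

H's best at [##../##../##..]: H12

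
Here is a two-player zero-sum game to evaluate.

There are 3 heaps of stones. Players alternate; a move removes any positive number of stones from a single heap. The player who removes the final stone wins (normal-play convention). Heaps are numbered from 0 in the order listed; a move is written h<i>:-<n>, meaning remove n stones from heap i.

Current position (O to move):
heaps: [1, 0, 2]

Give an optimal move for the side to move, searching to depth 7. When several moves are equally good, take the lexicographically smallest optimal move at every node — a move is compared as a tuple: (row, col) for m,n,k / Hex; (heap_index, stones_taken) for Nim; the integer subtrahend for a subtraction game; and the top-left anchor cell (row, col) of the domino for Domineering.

O's best at [(1,0,2)]: h2:-1

[(1,0,2)] O move#1: h0:-1:-1/(0,0,2), h2:-1:+1/(1,0,1)*, h2:-2:-1/(1,0,0)
[(1,0,1)] X move#2: h0:-1:-1/(0,0,1)*, h2:-1:-1/(1,0,0)
[(0,0,1)] O move#3: h2:-1:+1/(0,0,0)*
[(0,0,0)] end (terminal -1, X#4); searched (1,0,2) to 7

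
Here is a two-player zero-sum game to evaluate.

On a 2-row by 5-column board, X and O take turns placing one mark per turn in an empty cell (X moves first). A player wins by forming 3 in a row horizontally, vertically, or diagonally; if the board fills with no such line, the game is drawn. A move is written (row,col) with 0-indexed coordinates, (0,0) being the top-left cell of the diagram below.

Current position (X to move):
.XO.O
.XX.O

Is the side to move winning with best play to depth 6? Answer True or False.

ply 1, X at .XO.O/.XX.O | (0,0)=-1→XXO.O/.XX.O; (0,3)=+1→.XOXO/.XX.O*; (1,0)=+1→.XO.O/XXX.O; (1,3)=+1→.XO.O/.XXXO
ply 2, O at .XOXO/.XX.O | (0,0)=-1→OXOXO/.XX.O*; (1,0)=-1→.XOXO/OXX.O; (1,3)=-1→.XOXO/.XXOO
ply 3, X at OXOXO/.XX.O | (1,0)=+1→OXOXO/XXX.O*; (1,3)=+1→OXOXO/.XXXO
ply 4: OXOXO/XXX.O is terminal -1 (O); from .XO.O/.XX.O depth 6

X winning at [.XO.O/.XX.O]: True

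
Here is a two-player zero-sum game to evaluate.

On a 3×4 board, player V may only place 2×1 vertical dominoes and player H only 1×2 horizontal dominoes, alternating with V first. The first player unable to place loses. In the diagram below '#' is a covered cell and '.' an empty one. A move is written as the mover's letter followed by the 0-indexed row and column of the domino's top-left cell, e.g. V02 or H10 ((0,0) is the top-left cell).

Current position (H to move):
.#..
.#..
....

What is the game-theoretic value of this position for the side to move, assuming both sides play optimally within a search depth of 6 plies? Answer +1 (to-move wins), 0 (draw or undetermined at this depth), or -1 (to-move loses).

[.#../.#../....] H move#1: H02:-1/.###/.#../...., H12:+1/.#../.###/....*, H20:-1/.#../.#../##.., H21:-1/.#../.#../.##., H22:-1/.#../.#../..##
[.#../.###/....] V move#2: V00:-1/##../####/....*, V10:-1/.#../####/#...
[##../####/....] H move#3: H02:+1/####/####/....*, H20:+1/##../####/##.., H21:+1/##../####/.##., H22:+1/##../####/..##
[####/####/....] end (terminal -1, V#4); searched .#../.#../.... to 6

value(.#../.#../...., H) = +1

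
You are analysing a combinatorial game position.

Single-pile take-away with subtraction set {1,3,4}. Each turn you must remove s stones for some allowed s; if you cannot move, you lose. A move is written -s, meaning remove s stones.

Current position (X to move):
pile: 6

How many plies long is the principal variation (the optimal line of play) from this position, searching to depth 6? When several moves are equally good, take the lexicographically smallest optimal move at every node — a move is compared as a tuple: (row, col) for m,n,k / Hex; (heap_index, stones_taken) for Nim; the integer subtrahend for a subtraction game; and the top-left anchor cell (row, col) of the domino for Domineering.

p1 X@[6]: -1[5]-1 -3[3]-1 -4[2]+1*
p2 O@[2]: -1[1]-1*
p3 X@[1]: -1[0]+1*
p4 O@[0] terminal -1; root [6] d6

PV length from [6]: 3 plies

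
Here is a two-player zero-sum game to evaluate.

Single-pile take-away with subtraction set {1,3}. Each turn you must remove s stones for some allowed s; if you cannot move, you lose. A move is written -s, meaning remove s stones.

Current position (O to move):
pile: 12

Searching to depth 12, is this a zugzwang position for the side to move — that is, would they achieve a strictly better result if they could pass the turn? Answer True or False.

zugzwang(12, O) = True

ply 1, O at 12 | -1=-1→11*; -3=-1→9
ply 2, X at 11 | -1=+1→10*; -3=+1→8
ply 3, O at 10 | -1=-1→9*; -3=-1→7
ply 4, X at 9 | -1=+1→8*; -3=+1→6
ply 5, O at 8 | -1=-1→7*; -3=-1→5
ply 6, X at 7 | -1=+1→6*; -3=+1→4
ply 7, O at 6 | -1=-1→5*; -3=-1→3
ply 8, X at 5 | -1=+1→4*; -3=+1→2
ply 9, O at 4 | -1=-1→3*; -3=-1→1
ply 10, X at 3 | -1=+1→2*; -3=+1→0
ply 11, O at 2 | -1=-1→1*
ply 12, X at 1 | -1=+1→0*
ply 13: 0 is terminal -1 (O); from 12 depth 12
if O skipped the turn, X would face:
~ ply 1, X at 12 | -1=-1→11*; -3=-1→9
~ ply 2, O at 11 | -1=+1→10*; -3=+1→8
~ ply 3, X at 10 | -1=-1→9*; -3=-1→7
~ ply 4, O at 9 | -1=+1→8*; -3=+1→6
~ ply 5, X at 8 | -1=-1→7*; -3=-1→5
~ ply 6, O at 7 | -1=+1→6*; -3=+1→4
~ ply 7, X at 6 | -1=-1→5*; -3=-1→3
~ ply 8, O at 5 | -1=+1→4*; -3=+1→2
~ ply 9, X at 4 | -1=-1→3*; -3=-1→1
~ ply 10, O at 3 | -1=+1→2*; -3=+1→0
~ ply 11, X at 2 | -1=-1→1*
~ ply 12, O at 1 | -1=+1→0*
~ ply 13: 0 is terminal -1 (X); from 12 depth 12
compare (O): move=-1 vs pass=+1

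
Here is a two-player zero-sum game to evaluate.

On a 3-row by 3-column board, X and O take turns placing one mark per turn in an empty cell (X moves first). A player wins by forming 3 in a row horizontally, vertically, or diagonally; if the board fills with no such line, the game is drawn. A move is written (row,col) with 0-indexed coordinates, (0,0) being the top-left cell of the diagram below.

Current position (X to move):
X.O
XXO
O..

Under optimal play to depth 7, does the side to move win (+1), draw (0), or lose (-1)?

[X.O/XXO/O..] X move#1: (0,1):-1/XXO/XXO/O.., (2,1):-1/X.O/XXO/OX., (2,2):+1/X.O/XXO/O.X*
[X.O/XXO/O.X] end (terminal -1, O#2); searched X.O/XXO/O.. to 7

value(X.O/XXO/O.., X) = +1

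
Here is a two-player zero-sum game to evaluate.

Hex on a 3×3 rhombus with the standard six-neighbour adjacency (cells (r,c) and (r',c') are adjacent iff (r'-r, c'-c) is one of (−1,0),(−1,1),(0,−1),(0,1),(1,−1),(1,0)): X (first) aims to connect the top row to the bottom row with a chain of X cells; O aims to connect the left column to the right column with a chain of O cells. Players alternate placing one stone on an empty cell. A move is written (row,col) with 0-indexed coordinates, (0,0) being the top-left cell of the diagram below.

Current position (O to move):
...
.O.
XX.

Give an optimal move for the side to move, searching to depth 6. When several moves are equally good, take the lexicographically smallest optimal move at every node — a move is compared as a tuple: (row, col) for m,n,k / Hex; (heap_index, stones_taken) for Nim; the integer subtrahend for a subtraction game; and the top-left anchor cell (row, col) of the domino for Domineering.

O's best at [.../.O./XX.]: (0,0)

[.../.O./XX.] O move#1: (0,0):+1/O../.O./XX.*, (0,1):+1/.O./.O./XX., (0,2):-1/..O/.O./XX., (1,0):+1/.../OO./XX., (1,2):-1/.../.OO/XX., (2,2):-1/.../.O./XXO
[O../.O./XX.] X move#2: (0,1):-1/OX./.O./XX.*, (0,2):-1/O.X/.O./XX., (1,0):-1/O../XO./XX., (1,2):-1/O../.OX/XX., (2,2):-1/O../.O./XXX
[OX./.O./XX.] O move#3: (0,2):-1/OXO/.O./XX., (1,0):+1/OX./OO./XX.*, (1,2):-1/OX./.OO/XX., (2,2):-1/OX./.O./XXO
[OX./OO./XX.] X move#4: (0,2):-1/OXX/OO./XX.*, (1,2):-1/OX./OOX/XX., (2,2):-1/OX./OO./XXX
[OXX/OO./XX.] O move#5: (1,2):+1/OXX/OOO/XX.*, (2,2):-1/OXX/OO./XXO
[OXX/OOO/XX.] end (terminal -1, X#6); searched .../.O./XX. to 6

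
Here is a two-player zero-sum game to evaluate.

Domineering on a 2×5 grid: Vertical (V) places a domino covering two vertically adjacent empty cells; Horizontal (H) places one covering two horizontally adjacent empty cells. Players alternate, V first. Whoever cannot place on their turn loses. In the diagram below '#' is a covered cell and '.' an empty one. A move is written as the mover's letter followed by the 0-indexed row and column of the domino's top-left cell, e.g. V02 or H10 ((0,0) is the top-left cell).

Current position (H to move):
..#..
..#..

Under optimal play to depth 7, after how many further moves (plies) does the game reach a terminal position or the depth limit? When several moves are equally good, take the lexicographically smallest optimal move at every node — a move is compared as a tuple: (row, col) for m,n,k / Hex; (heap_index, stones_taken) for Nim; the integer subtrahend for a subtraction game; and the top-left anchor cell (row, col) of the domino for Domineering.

PV length from [..#../..#..]: 4 plies

[..#../..#..] H move#1: H00:-1/###../..#..*, H03:-1/..###/..#.., H10:-1/..#../###.., H13:-1/..#../..###
[###../..#..] V move#2: V03:+1/####./..##.*, V04:+1/###.#/..#.#
[####./..##.] H move#3: H10:-1/####./####.*
[####./####.] V move#4: V04:+1/#####/#####*
[#####/#####] end (terminal -1, H#5); searched ..#../..#.. to 7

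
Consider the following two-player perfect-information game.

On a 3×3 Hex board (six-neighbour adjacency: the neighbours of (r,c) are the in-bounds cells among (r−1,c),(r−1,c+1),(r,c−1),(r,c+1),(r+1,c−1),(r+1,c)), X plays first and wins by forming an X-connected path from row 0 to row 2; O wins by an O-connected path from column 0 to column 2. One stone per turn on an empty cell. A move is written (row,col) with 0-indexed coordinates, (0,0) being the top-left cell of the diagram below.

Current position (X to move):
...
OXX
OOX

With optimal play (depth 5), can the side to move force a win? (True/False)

ply 1, X at .../OXX/OOX | (0,0)=+1→X../OXX/OOX*; (0,1)=+1→.X./OXX/OOX; (0,2)=+1→..X/OXX/OOX
ply 2, O at X../OXX/OOX | (0,1)=-1→XO./OXX/OOX*; (0,2)=-1→X.O/OXX/OOX
ply 3, X at XO./OXX/OOX | (0,2)=+1→XOX/OXX/OOX*
ply 4: XOX/OXX/OOX is terminal -1 (O); from .../OXX/OOX depth 5

X winning at [.../OXX/OOX]: True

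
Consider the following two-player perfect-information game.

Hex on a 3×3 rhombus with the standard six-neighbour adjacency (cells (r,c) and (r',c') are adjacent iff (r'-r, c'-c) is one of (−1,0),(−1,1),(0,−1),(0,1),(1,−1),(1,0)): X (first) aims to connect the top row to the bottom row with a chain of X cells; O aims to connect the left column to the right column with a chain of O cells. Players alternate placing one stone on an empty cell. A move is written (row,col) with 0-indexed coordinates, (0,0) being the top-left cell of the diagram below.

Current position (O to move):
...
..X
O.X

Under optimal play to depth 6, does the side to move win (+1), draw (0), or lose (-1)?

value(.../..X/O.X, O) = +1

[.../..X/O.X] O move#1: (0,0):-1/O../..X/O.X, (0,1):-1/.O./..X/O.X, (0,2):+1/..O/..X/O.X*, (1,0):-1/.../O.X/O.X, (1,1):-1/.../.OX/O.X, (2,1):-1/.../..X/OOX
[..O/..X/O.X] X move#2: (0,0):-1/X.O/..X/O.X*, (0,1):-1/.XO/..X/O.X, (1,0):-1/..O/X.X/O.X, (1,1):-1/..O/.XX/O.X, (2,1):-1/..O/..X/OXX
[X.O/..X/O.X] O move#3: (0,1):+1/XOO/..X/O.X*, (1,0):+1/X.O/O.X/O.X, (1,1):+1/X.O/.OX/O.X, (2,1):-1/X.O/..X/OOX
[XOO/..X/O.X] X move#4: (1,0):-1/XOO/X.X/O.X*, (1,1):-1/XOO/.XX/O.X, (2,1):-1/XOO/..X/OXX
[XOO/X.X/O.X] O move#5: (1,1):+1/XOO/XOX/O.X*, (2,1):-1/XOO/X.X/OOX
[XOO/XOX/O.X] end (terminal -1, X#6); searched .../..X/O.X to 6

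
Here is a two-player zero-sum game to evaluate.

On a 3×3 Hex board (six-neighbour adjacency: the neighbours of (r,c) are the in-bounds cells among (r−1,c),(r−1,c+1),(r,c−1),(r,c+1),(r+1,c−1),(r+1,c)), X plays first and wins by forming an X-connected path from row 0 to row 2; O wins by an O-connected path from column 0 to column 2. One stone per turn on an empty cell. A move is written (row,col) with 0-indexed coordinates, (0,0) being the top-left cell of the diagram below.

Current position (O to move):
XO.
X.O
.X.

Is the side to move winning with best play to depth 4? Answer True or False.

p1 O@[XO./X.O/.X.]: (0,2)[XOO/X.O/.X.]-1* (1,1)[XO./XOO/.X.]-1 (2,0)[XO./X.O/OX.]-1 (2,2)[XO./X.O/.XO]-1
p2 X@[XOO/X.O/.X.]: (1,1)[XOO/XXO/.X.]+1* (2,0)[XOO/X.O/XX.]+1 (2,2)[XOO/X.O/.XX]+1
p3 O@[XOO/XXO/.X.] terminal -1; root [XO./X.O/.X.] d4

O winning at [XO./X.O/.X.]: False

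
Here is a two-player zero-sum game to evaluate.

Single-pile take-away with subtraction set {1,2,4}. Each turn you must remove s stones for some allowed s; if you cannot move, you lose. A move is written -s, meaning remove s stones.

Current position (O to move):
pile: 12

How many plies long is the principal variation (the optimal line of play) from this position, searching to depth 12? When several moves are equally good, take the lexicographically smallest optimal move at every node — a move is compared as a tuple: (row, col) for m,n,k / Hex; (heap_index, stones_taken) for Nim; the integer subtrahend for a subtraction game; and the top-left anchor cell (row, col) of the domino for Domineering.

PV length from [12]: 8 plies

[12] O move#1: -1:-1/11*, -2:-1/10, -4:-1/8
[11] X move#2: -1:-1/10, -2:+1/9*, -4:-1/7
[9] O move#3: -1:-1/8*, -2:-1/7, -4:-1/5
[8] X move#4: -1:-1/7, -2:+1/6*, -4:-1/4
[6] O move#5: -1:-1/5*, -2:-1/4, -4:-1/2
[5] X move#6: -1:-1/4, -2:+1/3*, -4:-1/1
[3] O move#7: -1:-1/2*, -2:-1/1
[2] X move#8: -1:-1/1, -2:+1/0*
[0] end (terminal -1, O#9); searched 12 to 12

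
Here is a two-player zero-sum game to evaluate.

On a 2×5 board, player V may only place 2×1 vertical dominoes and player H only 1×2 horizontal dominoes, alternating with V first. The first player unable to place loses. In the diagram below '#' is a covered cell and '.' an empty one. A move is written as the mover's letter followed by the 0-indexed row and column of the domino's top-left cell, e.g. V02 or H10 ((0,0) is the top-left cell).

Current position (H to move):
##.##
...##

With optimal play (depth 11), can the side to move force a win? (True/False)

[##.##/...##] H move#1: H10:-1/##.##/##.##, H11:+1/##.##/.####*
[##.##/.####] end (terminal -1, V#2); searched ##.##/...## to 11

H winning at [##.##/...##]: True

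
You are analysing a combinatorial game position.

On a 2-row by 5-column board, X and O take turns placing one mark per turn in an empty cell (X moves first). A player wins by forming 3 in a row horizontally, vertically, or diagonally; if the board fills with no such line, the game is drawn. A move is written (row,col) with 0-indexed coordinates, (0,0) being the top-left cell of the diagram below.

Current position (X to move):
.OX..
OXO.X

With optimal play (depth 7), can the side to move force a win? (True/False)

X winning at [.OX../OXO.X]: False

[.OX../OXO.X] X move#1: (0,0):+0/XOX../OXO.X*, (0,3):+0/.OXX./OXO.X, (0,4):+0/.OX.X/OXO.X, (1,3):+0/.OX../OXOXX
[XOX../OXO.X] O move#2: (0,3):+0/XOXO./OXO.X*, (0,4):+0/XOX.O/OXO.X, (1,3):+0/XOX../OXOOX
[XOXO./OXO.X] X move#3: (0,4):+0/XOXOX/OXO.X*, (1,3):+0/XOXO./OXOXX
[XOXOX/OXO.X] O move#4: (1,3):+0/XOXOX/OXOOX*
[XOXOX/OXOOX] end (terminal +0, X#5); searched .OX../OXO.X to 7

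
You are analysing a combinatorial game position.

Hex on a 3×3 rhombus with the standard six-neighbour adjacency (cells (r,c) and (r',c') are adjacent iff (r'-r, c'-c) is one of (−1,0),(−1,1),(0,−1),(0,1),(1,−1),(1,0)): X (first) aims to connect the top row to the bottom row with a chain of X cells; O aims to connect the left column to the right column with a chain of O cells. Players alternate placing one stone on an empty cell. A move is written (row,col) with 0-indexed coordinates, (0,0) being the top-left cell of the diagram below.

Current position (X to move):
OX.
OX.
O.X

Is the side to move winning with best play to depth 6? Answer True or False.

X winning at [OX./OX./O.X]: True

[OX./OX./O.X] X move#1: (0,2):+1/OXX/OX./O.X*, (1,2):+1/OX./OXX/O.X, (2,1):+1/OX./OX./OXX
[OXX/OX./O.X] O move#2: (1,2):-1/OXX/OXO/O.X*, (2,1):-1/OXX/OX./OOX
[OXX/OXO/O.X] X move#3: (2,1):+1/OXX/OXO/OXX*
[OXX/OXO/OXX] end (terminal -1, O#4); searched OX./OX./O.X to 6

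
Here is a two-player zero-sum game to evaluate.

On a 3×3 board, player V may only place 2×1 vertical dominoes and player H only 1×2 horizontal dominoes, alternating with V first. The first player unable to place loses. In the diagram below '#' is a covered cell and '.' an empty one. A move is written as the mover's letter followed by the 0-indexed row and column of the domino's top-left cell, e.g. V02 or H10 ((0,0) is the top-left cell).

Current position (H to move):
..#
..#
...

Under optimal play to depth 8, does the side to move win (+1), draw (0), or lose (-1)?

ply 1, H at ..#/..#/... | H00=-1→###/..#/...; H10=+1→..#/###/...*; H20=-1→..#/..#/##.; H21=-1→..#/..#/.##
ply 2: ..#/###/... is terminal -1 (V); from ..#/..#/... depth 8

value(..#/..#/..., H) = +1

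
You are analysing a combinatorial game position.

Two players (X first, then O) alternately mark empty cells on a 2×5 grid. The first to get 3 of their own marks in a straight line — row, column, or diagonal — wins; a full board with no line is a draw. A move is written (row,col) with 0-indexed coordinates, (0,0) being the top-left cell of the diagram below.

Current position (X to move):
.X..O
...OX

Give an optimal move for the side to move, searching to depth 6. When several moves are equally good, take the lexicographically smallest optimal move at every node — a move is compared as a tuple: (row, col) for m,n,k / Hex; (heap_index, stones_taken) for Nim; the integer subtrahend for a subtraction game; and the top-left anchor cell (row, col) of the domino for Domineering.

ply 1, X at .X..O/...OX | (0,0)=+0→XX..O/...OX; (0,2)=+1→.XX.O/...OX*; (0,3)=+0→.X.XO/...OX; (1,0)=+0→.X..O/X..OX; (1,1)=+0→.X..O/.X.OX; (1,2)=+0→.X..O/..XOX
ply 2, O at .XX.O/...OX | (0,0)=-1→OXX.O/...OX*; (0,3)=-1→.XXOO/...OX; (1,0)=-1→.XX.O/O..OX; (1,1)=-1→.XX.O/.O.OX; (1,2)=-1→.XX.O/..OOX
ply 3, X at OXX.O/...OX | (0,3)=+1→OXXXO/...OX*; (1,0)=+0→OXX.O/X..OX; (1,1)=+0→OXX.O/.X.OX; (1,2)=+0→OXX.O/..XOX
ply 4: OXXXO/...OX is terminal -1 (O); from .X..O/...OX depth 6

X's best at [.X..O/...OX]: (0,2)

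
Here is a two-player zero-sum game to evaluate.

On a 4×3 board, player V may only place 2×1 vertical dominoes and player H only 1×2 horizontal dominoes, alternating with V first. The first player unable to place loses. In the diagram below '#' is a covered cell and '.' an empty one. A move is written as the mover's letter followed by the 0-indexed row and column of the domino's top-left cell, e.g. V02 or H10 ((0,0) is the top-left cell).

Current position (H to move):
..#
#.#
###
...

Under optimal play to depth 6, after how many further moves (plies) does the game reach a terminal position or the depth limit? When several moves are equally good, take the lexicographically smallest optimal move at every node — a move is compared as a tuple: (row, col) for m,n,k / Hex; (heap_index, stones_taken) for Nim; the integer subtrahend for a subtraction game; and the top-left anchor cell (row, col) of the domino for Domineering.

ply 1, H at ..#/#.#/###/... | H00=+1→###/#.#/###/...*; H30=-1→..#/#.#/###/##.; H31=-1→..#/#.#/###/.##
ply 2: ###/#.#/###/... is terminal -1 (V); from ..#/#.#/###/... depth 6

PV length from [..#/#.#/###/...]: 1 ply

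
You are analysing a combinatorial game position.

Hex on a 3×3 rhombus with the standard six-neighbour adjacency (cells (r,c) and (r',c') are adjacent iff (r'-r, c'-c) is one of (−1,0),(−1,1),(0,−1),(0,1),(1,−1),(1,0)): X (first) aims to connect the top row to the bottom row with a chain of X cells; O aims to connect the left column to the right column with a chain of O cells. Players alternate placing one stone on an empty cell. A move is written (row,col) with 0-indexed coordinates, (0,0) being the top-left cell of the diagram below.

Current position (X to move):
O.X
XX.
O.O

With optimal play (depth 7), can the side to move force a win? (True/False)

X winning at [O.X/XX./O.O]: True

p1 X@[O.X/XX./O.O]: (0,1)[OXX/XX./O.O]-1 (1,2)[O.X/XXX/O.O]-1 (2,1)[O.X/XX./OXO]+1*
p2 O@[O.X/XX./OXO] terminal -1; root [O.X/XX./O.O] d7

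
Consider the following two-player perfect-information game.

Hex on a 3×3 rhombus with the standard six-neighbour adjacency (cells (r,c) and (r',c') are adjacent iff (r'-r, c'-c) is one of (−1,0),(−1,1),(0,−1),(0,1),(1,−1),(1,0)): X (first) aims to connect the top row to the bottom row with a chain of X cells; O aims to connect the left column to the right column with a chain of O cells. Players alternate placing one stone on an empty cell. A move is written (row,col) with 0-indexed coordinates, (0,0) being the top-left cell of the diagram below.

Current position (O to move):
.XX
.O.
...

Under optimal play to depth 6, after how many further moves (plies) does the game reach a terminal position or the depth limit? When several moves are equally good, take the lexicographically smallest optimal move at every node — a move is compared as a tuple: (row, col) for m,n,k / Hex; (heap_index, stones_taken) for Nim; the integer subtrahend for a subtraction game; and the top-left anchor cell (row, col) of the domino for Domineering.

PV length from [.XX/.O./...]: 3 plies

p1 O@[.XX/.O./...]: (0,0)[OXX/.O./...]-1 (1,0)[.XX/OO./...]-1 (1,2)[.XX/.OO/...]+1* (2,0)[.XX/.O./O..]-1 (2,1)[.XX/.O./.O.]+1 (2,2)[.XX/.O./..O]+1
p2 X@[.XX/.OO/...]: (0,0)[XXX/.OO/...]-1* (1,0)[.XX/XOO/...]-1 (2,0)[.XX/.OO/X..]-1 (2,1)[.XX/.OO/.X.]-1 (2,2)[.XX/.OO/..X]-1
p3 O@[XXX/.OO/...]: (1,0)[XXX/OOO/...]+1* (2,0)[XXX/.OO/O..]+1 (2,1)[XXX/.OO/.O.]+1 (2,2)[XXX/.OO/..O]+1
p4 X@[XXX/OOO/...] terminal -1; root [.XX/.O./...] d6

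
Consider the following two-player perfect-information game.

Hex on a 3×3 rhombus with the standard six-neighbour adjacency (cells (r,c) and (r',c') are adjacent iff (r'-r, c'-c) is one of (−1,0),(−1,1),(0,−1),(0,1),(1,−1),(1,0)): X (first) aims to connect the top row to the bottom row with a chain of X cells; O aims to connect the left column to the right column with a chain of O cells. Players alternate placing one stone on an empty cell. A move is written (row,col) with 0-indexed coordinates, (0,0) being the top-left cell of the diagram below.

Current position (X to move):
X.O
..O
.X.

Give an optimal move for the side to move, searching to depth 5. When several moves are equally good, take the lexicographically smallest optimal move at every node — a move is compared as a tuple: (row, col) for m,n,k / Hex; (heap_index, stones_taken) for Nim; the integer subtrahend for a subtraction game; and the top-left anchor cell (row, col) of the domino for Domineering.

X's best at [X.O/..O/.X.]: (1,0)

ply 1, X at X.O/..O/.X. | (0,1)=-1→XXO/..O/.X.; (1,0)=+1→X.O/X.O/.X.*; (1,1)=+1→X.O/.XO/.X.; (2,0)=-1→X.O/..O/XX.; (2,2)=-1→X.O/..O/.XX
ply 2, O at X.O/X.O/.X. | (0,1)=-1→XOO/X.O/.X.*; (1,1)=-1→X.O/XOO/.X.; (2,0)=-1→X.O/X.O/OX.; (2,2)=-1→X.O/X.O/.XO
ply 3, X at XOO/X.O/.X. | (1,1)=+1→XOO/XXO/.X.*; (2,0)=+1→XOO/X.O/XX.; (2,2)=+1→XOO/X.O/.XX
ply 4: XOO/XXO/.X. is terminal -1 (O); from X.O/..O/.X. depth 5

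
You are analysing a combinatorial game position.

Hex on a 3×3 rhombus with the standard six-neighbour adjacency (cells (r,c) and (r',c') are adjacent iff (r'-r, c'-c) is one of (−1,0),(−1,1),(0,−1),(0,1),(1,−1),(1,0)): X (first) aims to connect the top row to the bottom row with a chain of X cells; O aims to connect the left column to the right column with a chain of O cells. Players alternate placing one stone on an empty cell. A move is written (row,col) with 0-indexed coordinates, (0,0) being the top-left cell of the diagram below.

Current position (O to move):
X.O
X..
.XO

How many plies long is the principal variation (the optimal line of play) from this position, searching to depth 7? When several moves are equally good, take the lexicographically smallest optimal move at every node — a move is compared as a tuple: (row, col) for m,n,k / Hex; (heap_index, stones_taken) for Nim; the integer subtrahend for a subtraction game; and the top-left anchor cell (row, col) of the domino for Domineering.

p1 O@[X.O/X../.XO]: (0,1)[XOO/X../.XO]-1* (1,1)[X.O/XO./.XO]-1 (1,2)[X.O/X.O/.XO]-1 (2,0)[X.O/X../OXO]-1
p2 X@[XOO/X../.XO]: (1,1)[XOO/XX./.XO]+1* (1,2)[XOO/X.X/.XO]+1 (2,0)[XOO/X../XXO]+1
p3 O@[XOO/XX./.XO] terminal -1; root [X.O/X../.XO] d7

PV length from [X.O/X../.XO]: 2 plies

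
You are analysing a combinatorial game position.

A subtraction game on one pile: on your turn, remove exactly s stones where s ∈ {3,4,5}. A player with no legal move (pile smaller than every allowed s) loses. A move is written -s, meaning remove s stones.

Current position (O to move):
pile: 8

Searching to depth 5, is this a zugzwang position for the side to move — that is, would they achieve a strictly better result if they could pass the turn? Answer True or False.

ply 1, O at 8 | -3=-1→5*; -4=-1→4; -5=-1→3
ply 2, X at 5 | -3=+1→2*; -4=+1→1; -5=+1→0
ply 3: 2 is terminal -1 (O); from 8 depth 5
if O skipped the turn, X would face:
~ ply 1, X at 8 | -3=-1→5*; -4=-1→4; -5=-1→3
~ ply 2, O at 5 | -3=+1→2*; -4=+1→1; -5=+1→0
~ ply 3: 2 is terminal -1 (X); from 8 depth 5
compare (O): move=-1 vs pass=+1

zugzwang(8, O) = True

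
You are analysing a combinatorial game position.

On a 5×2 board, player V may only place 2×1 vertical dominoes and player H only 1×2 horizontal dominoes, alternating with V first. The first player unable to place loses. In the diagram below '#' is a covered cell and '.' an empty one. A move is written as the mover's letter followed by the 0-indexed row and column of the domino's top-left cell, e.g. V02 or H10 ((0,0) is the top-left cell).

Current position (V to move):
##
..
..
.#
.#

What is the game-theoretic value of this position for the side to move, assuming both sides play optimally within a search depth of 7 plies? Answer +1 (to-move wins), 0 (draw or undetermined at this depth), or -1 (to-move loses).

p1 V@[##/../../.#/.#]: V10[##/#./#./.#/.#]+1* V11[##/.#/.#/.#/.#]+1 V20[##/../#./##/.#]-1 V30[##/../../##/##]-1
p2 H@[##/#./#./.#/.#] terminal -1; root [##/../../.#/.#] d7

value(##/../../.#/.#, V) = +1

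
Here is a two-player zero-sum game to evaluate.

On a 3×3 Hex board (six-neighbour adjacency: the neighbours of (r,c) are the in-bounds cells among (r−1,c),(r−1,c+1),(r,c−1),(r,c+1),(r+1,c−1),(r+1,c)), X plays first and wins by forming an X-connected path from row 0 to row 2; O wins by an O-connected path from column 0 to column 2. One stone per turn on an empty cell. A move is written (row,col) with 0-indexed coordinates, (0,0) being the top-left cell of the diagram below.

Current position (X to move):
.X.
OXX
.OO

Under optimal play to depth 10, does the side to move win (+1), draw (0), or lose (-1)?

[.X./OXX/.OO] X move#1: (0,0):-1/XX./OXX/.OO, (0,2):-1/.XX/OXX/.OO, (2,0):+1/.X./OXX/XOO*
[.X./OXX/XOO] end (terminal -1, O#2); searched .X./OXX/.OO to 10

value(.X./OXX/.OO, X) = +1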